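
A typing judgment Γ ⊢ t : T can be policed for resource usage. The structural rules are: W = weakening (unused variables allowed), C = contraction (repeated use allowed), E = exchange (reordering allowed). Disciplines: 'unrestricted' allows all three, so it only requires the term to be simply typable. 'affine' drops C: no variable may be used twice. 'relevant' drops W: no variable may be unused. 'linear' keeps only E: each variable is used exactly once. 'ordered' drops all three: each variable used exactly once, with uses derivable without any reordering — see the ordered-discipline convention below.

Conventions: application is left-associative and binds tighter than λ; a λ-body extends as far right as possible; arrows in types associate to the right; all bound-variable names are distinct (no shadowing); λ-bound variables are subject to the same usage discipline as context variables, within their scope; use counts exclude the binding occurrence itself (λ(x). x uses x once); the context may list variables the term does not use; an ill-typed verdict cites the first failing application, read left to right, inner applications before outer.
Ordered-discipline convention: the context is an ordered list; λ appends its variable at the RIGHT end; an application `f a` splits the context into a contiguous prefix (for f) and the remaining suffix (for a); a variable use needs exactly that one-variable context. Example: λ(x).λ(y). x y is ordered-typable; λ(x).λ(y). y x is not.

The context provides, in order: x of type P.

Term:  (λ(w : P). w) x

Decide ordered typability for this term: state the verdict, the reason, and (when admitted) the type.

yes — one use each (x, w); ordered split holds; term : P
usage: x=1, w (λ-bound)=1
order of uses: w, x
typing: well-typed — term : P
summary: ordered ✓, linear ✓, affine ✓, relevant ✓, unrestricted ✓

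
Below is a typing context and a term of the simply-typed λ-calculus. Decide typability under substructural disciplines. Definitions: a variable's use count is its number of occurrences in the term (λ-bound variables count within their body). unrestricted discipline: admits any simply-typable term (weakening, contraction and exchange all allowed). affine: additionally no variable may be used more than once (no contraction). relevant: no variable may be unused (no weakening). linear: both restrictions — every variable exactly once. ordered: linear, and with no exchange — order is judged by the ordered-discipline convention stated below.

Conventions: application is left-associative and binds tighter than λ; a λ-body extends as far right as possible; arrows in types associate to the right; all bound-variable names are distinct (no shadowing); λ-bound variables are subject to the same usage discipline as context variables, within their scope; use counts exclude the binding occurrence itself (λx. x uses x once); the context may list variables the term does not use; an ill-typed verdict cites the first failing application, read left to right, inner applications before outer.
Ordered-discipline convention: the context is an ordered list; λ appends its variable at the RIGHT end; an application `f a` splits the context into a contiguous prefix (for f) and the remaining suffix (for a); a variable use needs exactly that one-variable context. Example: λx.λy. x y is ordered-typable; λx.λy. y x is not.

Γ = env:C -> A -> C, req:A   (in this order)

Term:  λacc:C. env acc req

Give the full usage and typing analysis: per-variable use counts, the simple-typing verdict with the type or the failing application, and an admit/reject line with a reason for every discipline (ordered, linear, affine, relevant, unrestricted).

counts: env ×1; req ×1; acc (bound) ×1
use order (left to right): env, acc, req
typing: ✓ — C -> C
ordered: ✗, no contiguous prefix/suffix split fits env, acc, req
linear: ✓, exactly-once usage across env, req, acc
affine: ✓, none of env, req, acc used more than once
relevant: ✓, at least one use each (env, req, acc)
unrestricted: ✓, simply typable at C -> C; W, C, E all held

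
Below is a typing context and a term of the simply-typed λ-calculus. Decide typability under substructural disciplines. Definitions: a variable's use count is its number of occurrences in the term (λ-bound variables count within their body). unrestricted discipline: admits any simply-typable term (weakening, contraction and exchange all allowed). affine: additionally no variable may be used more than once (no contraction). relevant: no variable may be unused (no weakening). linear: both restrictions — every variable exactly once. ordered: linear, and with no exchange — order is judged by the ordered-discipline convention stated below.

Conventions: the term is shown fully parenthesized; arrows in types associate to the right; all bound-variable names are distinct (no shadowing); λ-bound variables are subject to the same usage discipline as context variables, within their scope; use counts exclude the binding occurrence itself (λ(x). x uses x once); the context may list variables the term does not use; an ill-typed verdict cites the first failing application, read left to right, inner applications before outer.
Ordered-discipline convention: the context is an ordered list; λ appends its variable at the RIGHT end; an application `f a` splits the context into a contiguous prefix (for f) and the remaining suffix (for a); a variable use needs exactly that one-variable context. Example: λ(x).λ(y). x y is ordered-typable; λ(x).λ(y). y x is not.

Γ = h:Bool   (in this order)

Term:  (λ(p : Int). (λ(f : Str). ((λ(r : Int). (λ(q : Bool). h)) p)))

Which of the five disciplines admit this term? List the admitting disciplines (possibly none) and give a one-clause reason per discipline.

admitted in: affine, unrestricted
use counts: h ×1, p (λ-bound) ×1, f (λ-bound) ×0, r (λ-bound) ×0, q (λ-bound) ×0
left-to-right use order: h, p
typing: ✓ — Int -> Str -> Bool -> Bool
ordered ✗ (needs weakening: f, r, q unused)
linear ✗ (needs weakening: f, r, q unused)
affine ✓ (h, p, f, r, q: no repeats, contraction unneeded)
relevant ✗ (needs weakening: f, r, q unused)
unrestricted ✓ (well-typed at Int -> Str -> Bool -> Bool; no restrictions here)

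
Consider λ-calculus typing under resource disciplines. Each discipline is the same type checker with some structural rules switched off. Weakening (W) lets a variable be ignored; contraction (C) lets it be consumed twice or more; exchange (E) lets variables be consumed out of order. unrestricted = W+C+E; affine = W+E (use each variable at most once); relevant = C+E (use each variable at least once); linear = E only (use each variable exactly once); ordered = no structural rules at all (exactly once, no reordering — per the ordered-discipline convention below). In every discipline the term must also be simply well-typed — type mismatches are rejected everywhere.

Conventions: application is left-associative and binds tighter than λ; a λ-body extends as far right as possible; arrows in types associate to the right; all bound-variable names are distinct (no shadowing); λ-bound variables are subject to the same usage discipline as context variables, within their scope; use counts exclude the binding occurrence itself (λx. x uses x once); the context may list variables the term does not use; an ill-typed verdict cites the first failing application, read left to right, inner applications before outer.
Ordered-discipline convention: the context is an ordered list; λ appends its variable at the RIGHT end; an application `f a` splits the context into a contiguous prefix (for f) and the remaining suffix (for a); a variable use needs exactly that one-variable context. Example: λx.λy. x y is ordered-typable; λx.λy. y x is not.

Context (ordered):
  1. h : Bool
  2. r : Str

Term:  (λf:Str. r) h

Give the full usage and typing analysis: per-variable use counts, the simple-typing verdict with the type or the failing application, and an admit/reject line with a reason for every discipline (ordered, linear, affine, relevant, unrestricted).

use counts: h: 1×, r: 1×, f (bound): 0×
order of uses: r, h
typing: ill-typed: a function awaiting Str gets Bool
ordered: ✗, fails simple typing
linear: ✗, a type mismatch blocks all five
affine: ✗, the type mismatch rejects it
relevant: ✗, not simply typable
unrestricted: ✗, fails simple typing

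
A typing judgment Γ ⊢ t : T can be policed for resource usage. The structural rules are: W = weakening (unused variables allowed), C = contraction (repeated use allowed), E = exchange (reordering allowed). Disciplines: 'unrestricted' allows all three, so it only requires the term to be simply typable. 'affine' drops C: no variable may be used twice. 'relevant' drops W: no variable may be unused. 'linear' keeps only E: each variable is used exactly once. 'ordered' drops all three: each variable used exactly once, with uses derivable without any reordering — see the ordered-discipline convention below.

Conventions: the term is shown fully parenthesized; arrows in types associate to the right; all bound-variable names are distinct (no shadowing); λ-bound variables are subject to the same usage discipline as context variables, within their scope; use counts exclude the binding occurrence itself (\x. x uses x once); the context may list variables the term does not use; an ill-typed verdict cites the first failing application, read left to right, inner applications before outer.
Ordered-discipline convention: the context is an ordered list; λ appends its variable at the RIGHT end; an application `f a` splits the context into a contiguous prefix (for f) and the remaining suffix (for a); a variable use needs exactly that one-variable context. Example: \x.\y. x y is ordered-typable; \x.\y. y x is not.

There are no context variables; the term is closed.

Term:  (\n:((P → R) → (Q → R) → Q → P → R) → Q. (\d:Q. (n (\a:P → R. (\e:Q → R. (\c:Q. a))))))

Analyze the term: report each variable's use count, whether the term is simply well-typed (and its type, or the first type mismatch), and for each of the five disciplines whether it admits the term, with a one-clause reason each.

counts: n (λ-bound): 1×; d (λ-bound): 0×; a (λ-bound): 1×; e (λ-bound): 0×; c (λ-bound): 0×
use order (left to right): n, a
typing: ✓ — (((P → R) → (Q → R) → Q → P → R) → Q) → Q → Q
ordered: ✗, d, e, c left unused
linear: ✗, d, e, c left unused
affine: ✓, no duplicate uses among n, d, a, e, c
relevant: ✗, d, e, c left unused
unrestricted: ✓, simply typable at (((P → R) → (Q → R) → Q → P → R) → Q) → Q → Q; W, C, E all held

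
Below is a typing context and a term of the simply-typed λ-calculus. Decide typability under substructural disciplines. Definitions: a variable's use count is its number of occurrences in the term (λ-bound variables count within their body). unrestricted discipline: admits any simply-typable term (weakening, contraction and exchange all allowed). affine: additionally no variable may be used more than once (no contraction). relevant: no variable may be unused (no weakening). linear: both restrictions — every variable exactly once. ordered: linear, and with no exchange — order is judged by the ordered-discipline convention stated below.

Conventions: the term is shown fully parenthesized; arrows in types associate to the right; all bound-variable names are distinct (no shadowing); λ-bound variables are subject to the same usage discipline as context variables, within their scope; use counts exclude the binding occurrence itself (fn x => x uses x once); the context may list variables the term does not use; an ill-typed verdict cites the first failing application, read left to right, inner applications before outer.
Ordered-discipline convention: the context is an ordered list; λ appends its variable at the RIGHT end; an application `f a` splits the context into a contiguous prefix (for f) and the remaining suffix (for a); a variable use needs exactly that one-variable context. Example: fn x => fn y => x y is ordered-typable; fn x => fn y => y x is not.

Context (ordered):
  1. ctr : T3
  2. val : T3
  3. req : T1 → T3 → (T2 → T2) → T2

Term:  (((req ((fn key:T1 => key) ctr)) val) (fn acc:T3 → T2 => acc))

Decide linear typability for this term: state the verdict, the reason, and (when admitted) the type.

no — not simply typable
use counts: ctr: 1; val: 1; req: 1; key (bound): 1; acc (bound): 1
use order (left to right): req, key, ctr, val, acc
typing: ill-typed: argument of type T3 where T1 is required
across the five disciplines: ordered ✗ | linear ✗ | affine ✗ | relevant ✗ | unrestricted ✗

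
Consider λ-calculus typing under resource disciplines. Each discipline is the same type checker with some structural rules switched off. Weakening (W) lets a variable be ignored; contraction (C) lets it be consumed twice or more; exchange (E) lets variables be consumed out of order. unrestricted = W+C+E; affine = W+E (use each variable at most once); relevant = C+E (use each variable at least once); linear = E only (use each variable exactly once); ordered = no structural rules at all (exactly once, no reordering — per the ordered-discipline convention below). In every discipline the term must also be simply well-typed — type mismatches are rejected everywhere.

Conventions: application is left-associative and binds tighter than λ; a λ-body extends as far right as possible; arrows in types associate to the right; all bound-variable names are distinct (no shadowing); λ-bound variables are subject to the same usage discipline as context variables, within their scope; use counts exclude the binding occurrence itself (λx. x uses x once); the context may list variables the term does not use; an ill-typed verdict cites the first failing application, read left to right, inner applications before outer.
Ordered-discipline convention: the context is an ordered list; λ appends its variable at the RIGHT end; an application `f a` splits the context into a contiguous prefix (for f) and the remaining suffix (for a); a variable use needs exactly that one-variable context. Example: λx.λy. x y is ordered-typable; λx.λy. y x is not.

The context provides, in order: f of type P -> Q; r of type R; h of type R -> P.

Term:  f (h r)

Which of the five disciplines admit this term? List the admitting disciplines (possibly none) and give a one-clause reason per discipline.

admitting disciplines: linear, affine, relevant, unrestricted
usage: f: 1×; r: 1×; h: 1×
use order (left to right): f, h, r
typing: well-typed at Q
ordered ✗ (use order f, h, r needs exchange)
linear ✓ (single use per variable (f, r, h))
affine ✓ (at most one use each (f, r, h))
relevant ✓ (every one of f, r, h appears)
unrestricted ✓ (well-typed at Q; no restrictions here)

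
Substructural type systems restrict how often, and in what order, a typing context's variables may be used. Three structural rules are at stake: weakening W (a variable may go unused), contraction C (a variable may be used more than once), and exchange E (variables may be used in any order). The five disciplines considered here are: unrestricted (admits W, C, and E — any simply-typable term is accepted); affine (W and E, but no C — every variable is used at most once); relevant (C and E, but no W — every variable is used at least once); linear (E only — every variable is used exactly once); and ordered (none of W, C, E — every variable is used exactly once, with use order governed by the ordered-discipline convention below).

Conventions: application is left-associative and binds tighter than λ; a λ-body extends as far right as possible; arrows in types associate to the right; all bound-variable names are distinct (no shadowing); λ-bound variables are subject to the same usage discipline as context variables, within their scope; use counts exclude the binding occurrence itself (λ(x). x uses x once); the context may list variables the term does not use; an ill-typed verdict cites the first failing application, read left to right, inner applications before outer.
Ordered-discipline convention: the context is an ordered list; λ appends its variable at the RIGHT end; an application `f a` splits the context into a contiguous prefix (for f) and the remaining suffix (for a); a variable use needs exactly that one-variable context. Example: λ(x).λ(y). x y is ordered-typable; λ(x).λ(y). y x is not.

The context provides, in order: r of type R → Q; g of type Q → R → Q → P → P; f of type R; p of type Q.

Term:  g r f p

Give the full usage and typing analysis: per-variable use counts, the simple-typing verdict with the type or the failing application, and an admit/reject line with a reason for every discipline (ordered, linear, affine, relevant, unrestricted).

counts: r: 1; g: 1; f: 1; p: 1
order of uses: g, r, f, p
typing: ill-typed: a function awaiting Q gets R → Q
ordered: ✗ — a type mismatch blocks all five
linear: ✗ — the type mismatch rejects it
affine: ✗ — not simply typable
relevant: ✗ — fails simple typing
unrestricted: ✗ — a type mismatch blocks all five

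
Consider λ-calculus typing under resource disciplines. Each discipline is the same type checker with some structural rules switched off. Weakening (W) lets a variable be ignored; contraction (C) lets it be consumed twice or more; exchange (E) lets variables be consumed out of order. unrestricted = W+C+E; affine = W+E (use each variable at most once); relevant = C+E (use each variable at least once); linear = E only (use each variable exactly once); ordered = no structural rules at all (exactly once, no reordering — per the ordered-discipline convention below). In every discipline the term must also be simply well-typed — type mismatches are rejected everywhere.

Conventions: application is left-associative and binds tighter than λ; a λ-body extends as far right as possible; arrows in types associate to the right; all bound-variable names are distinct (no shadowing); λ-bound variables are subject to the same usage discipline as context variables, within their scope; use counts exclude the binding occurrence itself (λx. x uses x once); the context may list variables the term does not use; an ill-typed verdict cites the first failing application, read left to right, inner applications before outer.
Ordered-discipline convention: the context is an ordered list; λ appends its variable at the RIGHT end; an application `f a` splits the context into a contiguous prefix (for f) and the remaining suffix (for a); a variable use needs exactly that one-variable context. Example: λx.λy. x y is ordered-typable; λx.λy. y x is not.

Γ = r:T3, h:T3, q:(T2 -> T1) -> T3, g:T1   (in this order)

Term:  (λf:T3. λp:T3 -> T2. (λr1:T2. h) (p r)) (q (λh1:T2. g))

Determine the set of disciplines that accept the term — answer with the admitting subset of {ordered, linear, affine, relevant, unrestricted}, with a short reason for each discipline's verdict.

accepted by: affine, unrestricted
usage: r: 1×, h: 1×, q: 1×, g: 1×, f (λ-bound): 0×, p (λ-bound): 1×, r1 (λ-bound): 0×, h1 (λ-bound): 0×
uses in reading order: h, p, r, q, g
typing: well-typed at (T3 -> T2) -> T3
ordered ✗ (needs weakening: f, r1, h1 unused)
linear ✗ (needs weakening: f, r1, h1 unused)
affine ✓ (at most one use each (r, h, q, g, f, p, r1, h1))
relevant ✗ (needs weakening: f, r1, h1 unused)
unrestricted ✓ (simply typable at (T3 -> T2) -> T3; W, C, E all held)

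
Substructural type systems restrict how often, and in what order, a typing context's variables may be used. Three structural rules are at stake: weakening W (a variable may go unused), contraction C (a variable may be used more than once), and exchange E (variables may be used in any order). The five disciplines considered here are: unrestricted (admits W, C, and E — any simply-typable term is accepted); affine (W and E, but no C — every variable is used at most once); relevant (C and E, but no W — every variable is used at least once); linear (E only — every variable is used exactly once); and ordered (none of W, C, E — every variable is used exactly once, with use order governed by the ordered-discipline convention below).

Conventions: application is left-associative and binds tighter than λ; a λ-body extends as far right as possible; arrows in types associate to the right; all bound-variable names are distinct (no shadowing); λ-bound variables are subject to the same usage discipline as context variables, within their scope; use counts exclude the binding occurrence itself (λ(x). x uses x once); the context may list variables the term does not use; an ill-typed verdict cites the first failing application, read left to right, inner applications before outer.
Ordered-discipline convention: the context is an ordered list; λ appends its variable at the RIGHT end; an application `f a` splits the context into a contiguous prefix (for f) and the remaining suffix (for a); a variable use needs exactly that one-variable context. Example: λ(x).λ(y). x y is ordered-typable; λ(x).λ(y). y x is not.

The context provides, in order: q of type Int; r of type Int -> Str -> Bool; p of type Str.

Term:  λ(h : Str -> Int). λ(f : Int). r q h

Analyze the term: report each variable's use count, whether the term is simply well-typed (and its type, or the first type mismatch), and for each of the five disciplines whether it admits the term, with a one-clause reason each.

variable uses: q: 1×; r: 1×; p: 0×; h [bound]: 1×; f [bound]: 0×
order of uses: r, q, h
typing: ill-typed: an application expects Str but receives Str -> Int
ordered: ✗, a type mismatch blocks all five
linear: ✗, the type mismatch rejects it
affine: ✗, not simply typable
relevant: ✗, fails simple typing
unrestricted: ✗, a type mismatch blocks all five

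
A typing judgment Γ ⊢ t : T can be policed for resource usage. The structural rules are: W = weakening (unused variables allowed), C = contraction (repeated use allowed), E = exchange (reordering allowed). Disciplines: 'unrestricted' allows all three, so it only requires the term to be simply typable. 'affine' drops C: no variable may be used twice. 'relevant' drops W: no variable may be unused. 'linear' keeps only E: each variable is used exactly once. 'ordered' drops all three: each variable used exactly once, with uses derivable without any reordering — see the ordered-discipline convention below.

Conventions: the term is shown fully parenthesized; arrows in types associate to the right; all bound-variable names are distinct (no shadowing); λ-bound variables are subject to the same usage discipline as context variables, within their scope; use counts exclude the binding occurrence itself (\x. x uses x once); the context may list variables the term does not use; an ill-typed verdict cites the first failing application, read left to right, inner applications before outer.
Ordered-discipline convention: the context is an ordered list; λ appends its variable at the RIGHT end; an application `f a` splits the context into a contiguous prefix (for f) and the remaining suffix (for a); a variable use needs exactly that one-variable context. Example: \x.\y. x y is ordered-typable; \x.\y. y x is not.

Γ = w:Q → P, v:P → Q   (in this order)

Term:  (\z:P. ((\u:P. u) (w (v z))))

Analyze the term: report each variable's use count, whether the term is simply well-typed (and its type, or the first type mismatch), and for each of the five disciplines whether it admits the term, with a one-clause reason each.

variable uses: w: 1, v: 1, z [bound]: 1, u [bound]: 1
order of uses: u, w, v, z
typing: the term checks, with type P → P
ordered: ✓ — single-use (w, v, z, u), ordered derivation ok
linear: ✓ — single use per variable (w, v, z, u)
affine: ✓ — no duplicate uses among w, v, z, u
relevant: ✓ — none of w, v, z, u goes unused
unrestricted: ✓ — type-checks (P → P) and nothing is barred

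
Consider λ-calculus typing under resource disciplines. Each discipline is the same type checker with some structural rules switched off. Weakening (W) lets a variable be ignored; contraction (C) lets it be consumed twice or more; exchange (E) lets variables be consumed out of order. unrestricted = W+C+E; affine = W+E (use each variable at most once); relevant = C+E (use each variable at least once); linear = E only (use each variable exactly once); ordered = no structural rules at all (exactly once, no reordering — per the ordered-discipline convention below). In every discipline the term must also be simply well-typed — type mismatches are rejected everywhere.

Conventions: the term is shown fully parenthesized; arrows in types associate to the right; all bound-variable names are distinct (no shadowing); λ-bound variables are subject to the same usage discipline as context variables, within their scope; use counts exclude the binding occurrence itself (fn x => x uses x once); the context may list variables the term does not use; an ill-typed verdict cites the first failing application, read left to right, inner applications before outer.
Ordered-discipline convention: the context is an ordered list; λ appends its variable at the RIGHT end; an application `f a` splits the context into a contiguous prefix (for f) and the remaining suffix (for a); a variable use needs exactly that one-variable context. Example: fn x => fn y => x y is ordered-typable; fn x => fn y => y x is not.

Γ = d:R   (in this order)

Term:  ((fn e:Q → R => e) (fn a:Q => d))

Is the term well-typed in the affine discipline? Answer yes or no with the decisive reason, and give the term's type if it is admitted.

yes — no duplicate uses among d, e, a; term : Q → R
use counts: d: 1; e (bound): 1; a (bound): 0
left-to-right use order: e, d
typing: the term checks, with type Q → R
summary: ordered ✗; linear ✗; affine ✓; relevant ✗; unrestricted ✓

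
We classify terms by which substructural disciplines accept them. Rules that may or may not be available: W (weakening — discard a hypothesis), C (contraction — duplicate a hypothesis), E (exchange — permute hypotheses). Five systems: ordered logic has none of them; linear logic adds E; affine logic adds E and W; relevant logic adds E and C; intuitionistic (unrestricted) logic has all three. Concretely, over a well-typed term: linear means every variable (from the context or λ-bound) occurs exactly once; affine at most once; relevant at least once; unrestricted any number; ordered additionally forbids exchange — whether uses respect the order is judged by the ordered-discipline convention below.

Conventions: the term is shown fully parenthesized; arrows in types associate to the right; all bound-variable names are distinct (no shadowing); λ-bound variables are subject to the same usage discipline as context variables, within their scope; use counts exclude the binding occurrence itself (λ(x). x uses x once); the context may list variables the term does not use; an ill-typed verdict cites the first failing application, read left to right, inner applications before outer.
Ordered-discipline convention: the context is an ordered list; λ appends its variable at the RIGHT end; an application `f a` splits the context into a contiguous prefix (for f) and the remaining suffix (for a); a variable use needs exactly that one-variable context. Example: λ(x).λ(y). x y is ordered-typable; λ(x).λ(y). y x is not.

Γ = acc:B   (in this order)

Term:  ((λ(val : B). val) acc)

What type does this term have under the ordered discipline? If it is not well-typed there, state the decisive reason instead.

term : B
counts: acc: 1, val (bound): 1
use order (left to right): val, acc
typing: the term checks, with type B
summary: ordered ✓ · linear ✓ · affine ✓ · relevant ✓ · unrestricted ✓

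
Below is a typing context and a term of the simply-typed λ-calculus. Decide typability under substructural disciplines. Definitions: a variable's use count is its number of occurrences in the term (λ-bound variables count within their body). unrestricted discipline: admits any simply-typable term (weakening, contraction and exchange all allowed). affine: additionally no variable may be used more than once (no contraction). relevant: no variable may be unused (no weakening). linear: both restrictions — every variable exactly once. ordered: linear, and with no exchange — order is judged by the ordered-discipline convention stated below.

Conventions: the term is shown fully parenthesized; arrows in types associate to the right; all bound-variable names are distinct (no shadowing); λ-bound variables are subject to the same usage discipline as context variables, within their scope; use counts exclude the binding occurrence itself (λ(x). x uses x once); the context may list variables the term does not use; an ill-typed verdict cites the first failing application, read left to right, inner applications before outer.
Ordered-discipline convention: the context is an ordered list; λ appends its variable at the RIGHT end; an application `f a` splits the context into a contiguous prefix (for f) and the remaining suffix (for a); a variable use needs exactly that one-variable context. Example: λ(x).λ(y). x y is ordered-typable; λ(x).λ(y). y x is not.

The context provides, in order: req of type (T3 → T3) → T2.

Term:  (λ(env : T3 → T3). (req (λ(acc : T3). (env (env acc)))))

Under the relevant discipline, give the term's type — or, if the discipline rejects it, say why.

term : (T3 → T3) → T2
use counts: req: 1×, env (bound): 2×, acc (bound): 1×
left-to-right use order: req, env, env, acc
typing: well-typed at (T3 → T3) → T2
per-discipline verdicts: ordered ✗ · linear ✗ · affine ✗ · relevant ✓ · unrestricted ✓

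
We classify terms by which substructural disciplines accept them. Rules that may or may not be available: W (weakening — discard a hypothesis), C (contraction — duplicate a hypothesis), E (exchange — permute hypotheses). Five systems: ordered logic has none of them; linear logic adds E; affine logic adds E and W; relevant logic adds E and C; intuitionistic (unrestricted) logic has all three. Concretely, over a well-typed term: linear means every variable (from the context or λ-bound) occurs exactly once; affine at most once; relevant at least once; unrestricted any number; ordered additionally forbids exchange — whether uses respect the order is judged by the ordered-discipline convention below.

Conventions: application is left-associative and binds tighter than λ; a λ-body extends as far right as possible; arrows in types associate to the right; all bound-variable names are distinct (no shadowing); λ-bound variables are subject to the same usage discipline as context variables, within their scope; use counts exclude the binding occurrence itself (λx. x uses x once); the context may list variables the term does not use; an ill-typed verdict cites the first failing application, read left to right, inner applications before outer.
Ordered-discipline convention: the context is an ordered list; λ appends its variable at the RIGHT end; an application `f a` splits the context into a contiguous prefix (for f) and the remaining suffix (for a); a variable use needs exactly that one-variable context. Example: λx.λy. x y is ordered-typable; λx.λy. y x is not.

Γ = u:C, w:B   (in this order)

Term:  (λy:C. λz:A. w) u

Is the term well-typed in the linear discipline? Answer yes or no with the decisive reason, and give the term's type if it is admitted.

no — y, z never used (weakening)
usage: u ×1; w ×1; y [bound] ×0; z [bound] ×0
uses in reading order: w, u
typing: ✓ — A -> B
summary: ordered ✗; linear ✗; affine ✓; relevant ✗; unrestricted ✓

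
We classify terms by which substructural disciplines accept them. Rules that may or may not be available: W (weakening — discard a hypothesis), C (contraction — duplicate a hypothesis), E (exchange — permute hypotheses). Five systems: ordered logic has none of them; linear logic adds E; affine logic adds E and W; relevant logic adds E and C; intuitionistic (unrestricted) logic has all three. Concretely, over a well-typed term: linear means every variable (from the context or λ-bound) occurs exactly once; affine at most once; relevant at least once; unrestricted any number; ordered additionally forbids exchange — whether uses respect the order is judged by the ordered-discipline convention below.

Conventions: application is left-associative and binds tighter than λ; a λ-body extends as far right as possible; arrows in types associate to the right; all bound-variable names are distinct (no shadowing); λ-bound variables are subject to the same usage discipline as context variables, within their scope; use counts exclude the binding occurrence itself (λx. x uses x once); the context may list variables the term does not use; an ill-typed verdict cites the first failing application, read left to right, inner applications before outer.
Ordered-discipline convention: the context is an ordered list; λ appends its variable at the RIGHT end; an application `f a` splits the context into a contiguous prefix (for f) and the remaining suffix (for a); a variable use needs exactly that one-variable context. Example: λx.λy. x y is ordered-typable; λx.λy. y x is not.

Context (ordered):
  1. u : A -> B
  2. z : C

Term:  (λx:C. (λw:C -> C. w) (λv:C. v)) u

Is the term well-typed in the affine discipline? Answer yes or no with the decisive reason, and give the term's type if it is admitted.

no — a type mismatch blocks all five
use counts: u: 1×; z: 0×; x (bound): 0×; w (bound): 1×; v (bound): 1×
uses in reading order: w, v, u
typing: ill-typed: an argument A -> B mismatches the expected C
summary: ordered ✗, linear ✗, affine ✗, relevant ✗, unrestricted ✗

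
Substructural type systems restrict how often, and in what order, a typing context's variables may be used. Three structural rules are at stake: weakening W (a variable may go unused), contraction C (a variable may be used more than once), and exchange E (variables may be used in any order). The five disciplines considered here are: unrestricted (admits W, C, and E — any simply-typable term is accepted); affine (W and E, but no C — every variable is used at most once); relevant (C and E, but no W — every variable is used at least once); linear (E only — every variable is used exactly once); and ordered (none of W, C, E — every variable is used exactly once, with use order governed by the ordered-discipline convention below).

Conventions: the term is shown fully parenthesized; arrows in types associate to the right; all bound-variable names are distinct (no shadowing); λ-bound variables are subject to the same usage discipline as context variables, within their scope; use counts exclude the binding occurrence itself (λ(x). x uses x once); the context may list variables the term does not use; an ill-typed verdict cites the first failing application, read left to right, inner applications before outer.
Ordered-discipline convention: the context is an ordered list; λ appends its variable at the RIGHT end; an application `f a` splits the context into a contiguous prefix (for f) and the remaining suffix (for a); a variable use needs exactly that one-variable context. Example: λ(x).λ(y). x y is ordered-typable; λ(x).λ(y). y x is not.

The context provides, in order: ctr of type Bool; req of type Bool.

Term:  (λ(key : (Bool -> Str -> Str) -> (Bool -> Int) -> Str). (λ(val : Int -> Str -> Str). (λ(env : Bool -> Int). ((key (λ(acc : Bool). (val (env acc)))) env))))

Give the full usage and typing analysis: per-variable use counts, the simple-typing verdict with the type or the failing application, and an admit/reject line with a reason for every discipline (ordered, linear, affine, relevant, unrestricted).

counts: ctr: 0×; req: 0×; key (λ-bound): 1×; val (λ-bound): 1×; env (λ-bound): 2×; acc (λ-bound): 1×
uses in reading order: key, val, env, acc, env
typing: well-typed — term : ((Bool -> Str -> Str) -> (Bool -> Int) -> Str) -> (Int -> Str -> Str) -> (Bool -> Int) -> Str
ordered: ✗ — needs contraction — env ×2; ctr, req never used (weakening)
linear: ✗ — needs contraction — env ×2; ctr, req never used (weakening)
affine: ✗ — needs contraction — env ×2
relevant: ✗ — ctr, req never used (weakening)
unrestricted: ✓ — simply typable at ((Bool -> Str -> Str) -> (Bool -> Int) -> Str) -> (Int -> Str -> Str) -> (Bool -> Int) -> Str; W, C, E all held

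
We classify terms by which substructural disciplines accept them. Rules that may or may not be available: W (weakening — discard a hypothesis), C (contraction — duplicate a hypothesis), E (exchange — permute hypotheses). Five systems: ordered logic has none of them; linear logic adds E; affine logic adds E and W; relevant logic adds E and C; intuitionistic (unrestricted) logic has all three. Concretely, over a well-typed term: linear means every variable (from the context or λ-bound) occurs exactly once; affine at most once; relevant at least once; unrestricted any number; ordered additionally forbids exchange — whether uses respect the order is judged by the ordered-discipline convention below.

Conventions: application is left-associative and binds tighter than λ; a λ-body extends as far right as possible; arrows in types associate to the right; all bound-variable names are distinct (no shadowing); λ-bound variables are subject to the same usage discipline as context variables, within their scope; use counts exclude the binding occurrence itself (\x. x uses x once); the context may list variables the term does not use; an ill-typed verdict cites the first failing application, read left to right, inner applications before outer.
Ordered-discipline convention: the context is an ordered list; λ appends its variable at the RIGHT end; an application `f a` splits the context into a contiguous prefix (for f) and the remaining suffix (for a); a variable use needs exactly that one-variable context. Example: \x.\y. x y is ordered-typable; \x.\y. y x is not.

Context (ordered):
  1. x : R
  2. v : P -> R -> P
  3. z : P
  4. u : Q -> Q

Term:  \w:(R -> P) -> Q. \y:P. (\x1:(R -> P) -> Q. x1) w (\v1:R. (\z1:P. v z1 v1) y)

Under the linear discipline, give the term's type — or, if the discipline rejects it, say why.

not well-typed under linear — unused: x, z, u — weakening required
use counts: x: 0×; v: 1×; z: 0×; u: 0×; w [bound]: 1×; y [bound]: 1×; x1 [bound]: 1×; v1 [bound]: 1×; z1 [bound]: 1×
order of uses: x1, w, v, z1, v1, y
typing: ✓ — ((R -> P) -> Q) -> P -> Q
per-discipline verdicts: ordered ✗ | linear ✗ | affine ✓ | relevant ✗ | unrestricted ✓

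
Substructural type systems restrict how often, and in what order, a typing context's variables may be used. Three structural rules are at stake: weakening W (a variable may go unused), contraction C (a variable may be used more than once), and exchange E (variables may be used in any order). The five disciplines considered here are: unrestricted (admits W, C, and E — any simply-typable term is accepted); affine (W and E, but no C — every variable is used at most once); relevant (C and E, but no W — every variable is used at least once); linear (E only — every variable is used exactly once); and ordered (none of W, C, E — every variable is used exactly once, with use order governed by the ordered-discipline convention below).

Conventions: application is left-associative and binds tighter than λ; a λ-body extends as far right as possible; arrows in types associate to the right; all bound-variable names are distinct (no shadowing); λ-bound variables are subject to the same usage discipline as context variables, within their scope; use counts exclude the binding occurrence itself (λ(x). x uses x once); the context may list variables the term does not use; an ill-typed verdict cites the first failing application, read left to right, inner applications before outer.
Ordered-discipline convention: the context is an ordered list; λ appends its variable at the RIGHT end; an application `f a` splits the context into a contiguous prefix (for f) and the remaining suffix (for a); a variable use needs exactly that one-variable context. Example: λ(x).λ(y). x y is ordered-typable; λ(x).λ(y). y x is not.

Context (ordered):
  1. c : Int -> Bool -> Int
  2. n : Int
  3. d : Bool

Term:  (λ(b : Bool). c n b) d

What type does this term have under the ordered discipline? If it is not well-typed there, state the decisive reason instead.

term : Int
variable uses: c: 1, n: 1, d: 1, b [bound]: 1
uses in reading order: c, n, b, d
typing: well-typed at Int
across the five disciplines: ordered ✓ | linear ✓ | affine ✓ | relevant ✓ | unrestricted ✓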